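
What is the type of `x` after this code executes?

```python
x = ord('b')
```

ord() returns int (code point)

int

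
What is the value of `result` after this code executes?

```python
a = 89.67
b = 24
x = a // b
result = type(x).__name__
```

a is float; b is int; x is float; result = 'float'

'float'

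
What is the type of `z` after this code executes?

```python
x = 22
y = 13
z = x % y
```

int % int = int

int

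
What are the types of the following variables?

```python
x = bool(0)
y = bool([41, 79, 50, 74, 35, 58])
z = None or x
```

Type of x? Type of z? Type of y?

bool() returns bool; None or bool returns the bool; bool() returns bool

bool, bool, bool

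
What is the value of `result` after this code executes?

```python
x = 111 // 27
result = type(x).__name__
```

x is int; result = 'int'

'int'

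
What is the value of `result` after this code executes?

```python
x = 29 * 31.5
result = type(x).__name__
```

x is float; result = 'float'

'float'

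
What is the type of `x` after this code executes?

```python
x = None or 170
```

'or' with None returns the other truthy value

int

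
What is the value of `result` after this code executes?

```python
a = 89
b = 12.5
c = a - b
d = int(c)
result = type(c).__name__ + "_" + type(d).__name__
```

a is int; b is float; c is float; d is int; result = 'float_int'

'float_int'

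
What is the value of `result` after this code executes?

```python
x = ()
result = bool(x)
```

x = (); result = False

False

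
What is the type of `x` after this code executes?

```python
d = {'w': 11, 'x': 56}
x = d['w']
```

Accessing dict[str, int] with str key returns int

int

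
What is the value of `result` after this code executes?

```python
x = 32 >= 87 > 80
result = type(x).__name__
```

x is bool; result = 'bool'

'bool'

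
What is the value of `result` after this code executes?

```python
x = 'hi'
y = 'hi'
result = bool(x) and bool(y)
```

x = 'hi'; y = 'hi'; result = True

True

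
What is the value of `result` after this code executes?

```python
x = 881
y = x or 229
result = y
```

x = 881; y = 881; result = 881

881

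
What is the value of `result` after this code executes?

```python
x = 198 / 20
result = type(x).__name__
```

x is float; result = 'float'

'float'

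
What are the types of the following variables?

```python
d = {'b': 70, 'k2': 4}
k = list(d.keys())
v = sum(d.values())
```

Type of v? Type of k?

sum of ints is int; list() converts to list

int, list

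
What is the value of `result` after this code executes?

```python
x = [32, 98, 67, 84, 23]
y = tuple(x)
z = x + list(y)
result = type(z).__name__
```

x is list; y is tuple; z is list; result = 'list'

'list'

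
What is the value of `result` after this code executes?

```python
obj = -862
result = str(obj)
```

obj = -862; result = '-862'

'-862'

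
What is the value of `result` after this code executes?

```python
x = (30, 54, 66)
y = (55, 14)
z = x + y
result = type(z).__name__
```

x is tuple; y is tuple; z is tuple; result = 'tuple'

'tuple'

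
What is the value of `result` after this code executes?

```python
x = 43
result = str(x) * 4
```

x = 43; result = '43434343'

'43434343'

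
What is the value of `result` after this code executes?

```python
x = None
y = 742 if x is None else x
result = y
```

x = None; y = 742; result = 742

742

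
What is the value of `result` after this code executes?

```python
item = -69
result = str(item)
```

item = -69; result = '-69'

'-69'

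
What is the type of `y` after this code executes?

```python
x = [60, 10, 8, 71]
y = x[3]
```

Indexing list[int] returns int

int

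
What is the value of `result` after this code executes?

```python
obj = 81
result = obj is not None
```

obj = 81; result = True

True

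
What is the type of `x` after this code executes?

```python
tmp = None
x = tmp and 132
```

'and' returns first falsy value (None)

NoneType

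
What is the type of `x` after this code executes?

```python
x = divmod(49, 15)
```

divmod() returns tuple of (quotient, remainder)

tuple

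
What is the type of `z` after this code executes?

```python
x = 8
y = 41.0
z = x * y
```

int * float = float

float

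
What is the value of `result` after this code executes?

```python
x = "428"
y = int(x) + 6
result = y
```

x = '428'; y = 434; result = 434

434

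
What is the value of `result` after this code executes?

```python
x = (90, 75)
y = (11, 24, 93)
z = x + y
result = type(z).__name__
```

x is tuple; y is tuple; z is tuple; result = 'tuple'

'tuple'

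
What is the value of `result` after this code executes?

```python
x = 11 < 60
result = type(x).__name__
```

x is bool; result = 'bool'

'bool'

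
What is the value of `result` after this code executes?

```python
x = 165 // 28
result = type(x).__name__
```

x is int; result = 'int'

'int'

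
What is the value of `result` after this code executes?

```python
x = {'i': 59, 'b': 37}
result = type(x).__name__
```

x is dict; result = 'dict'

'dict'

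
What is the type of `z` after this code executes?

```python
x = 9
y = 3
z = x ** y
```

positive int ** positive int = int

int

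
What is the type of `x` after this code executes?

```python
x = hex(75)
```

hex() returns str representation

str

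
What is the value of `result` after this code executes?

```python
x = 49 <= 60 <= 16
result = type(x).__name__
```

x is bool; result = 'bool'

'bool'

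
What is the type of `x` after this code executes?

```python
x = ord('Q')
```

ord() returns int (code point)

int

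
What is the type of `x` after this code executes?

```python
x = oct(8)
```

oct() returns str representation

str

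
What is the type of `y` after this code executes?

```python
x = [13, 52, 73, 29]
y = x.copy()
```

list.copy() returns list

list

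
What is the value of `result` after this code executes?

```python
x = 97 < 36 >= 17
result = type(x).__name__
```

x is bool; result = 'bool'

'bool'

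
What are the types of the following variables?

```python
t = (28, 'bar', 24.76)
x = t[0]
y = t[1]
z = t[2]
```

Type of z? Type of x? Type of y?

tuple[2] is float; tuple[0] is int; tuple[1] is str

float, int, str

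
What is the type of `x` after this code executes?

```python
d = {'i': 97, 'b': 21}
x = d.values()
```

.values() returns dict_values view

dict_values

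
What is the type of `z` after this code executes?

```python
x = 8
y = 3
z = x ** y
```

positive int ** positive int = int

int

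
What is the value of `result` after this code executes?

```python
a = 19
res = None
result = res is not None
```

a = 19; res = None; result = False

False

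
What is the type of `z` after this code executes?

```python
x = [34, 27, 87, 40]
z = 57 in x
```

'in' operator returns bool

bool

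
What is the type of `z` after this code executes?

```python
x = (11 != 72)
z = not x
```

'not' returns bool

bool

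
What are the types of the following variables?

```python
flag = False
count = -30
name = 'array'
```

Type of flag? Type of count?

flag is assigned the constant False, which has type bool; count is assigned a bare integer (no decimal point), so it is an int

bool, int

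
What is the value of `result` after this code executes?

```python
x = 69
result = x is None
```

x = 69; result = False

False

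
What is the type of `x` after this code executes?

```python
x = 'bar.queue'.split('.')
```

str.split() returns list

list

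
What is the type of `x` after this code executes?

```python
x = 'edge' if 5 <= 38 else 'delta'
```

Both branches of conditional are str

str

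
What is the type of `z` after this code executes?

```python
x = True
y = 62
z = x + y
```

bool + int = int (bool is subclass of int)

int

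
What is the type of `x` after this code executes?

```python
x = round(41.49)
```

round() with no decimal places returns int

int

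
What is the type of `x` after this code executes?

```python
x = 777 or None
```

'or' returns first truthy value

int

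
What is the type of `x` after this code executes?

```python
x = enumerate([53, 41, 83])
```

enumerate() returns an enumerate object

enumerate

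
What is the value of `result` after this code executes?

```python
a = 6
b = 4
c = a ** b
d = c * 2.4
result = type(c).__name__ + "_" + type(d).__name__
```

a is int; b is int; c is int; d is float; result = 'int_float'

'int_float'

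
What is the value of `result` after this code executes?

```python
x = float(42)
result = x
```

x = 42.0; result = 42.0

42.0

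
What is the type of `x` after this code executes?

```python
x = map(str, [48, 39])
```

map() returns a map object

map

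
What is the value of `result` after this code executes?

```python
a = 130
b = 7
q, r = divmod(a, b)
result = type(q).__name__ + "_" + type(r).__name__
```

a is int; b is int; q is int; r is int; result = 'int_int'

'int_int'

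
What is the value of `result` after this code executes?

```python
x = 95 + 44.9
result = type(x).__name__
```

x is float; result = 'float'

'float'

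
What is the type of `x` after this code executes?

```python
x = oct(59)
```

oct() returns str representation

str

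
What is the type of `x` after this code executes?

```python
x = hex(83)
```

hex() returns str representation

str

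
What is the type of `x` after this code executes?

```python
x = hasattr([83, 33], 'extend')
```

hasattr() returns bool

bool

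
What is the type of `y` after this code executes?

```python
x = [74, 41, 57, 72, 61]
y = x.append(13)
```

list.append() returns None (mutates in place)

NoneType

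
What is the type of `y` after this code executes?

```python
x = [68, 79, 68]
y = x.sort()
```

list.sort() returns None (mutates in place)

NoneType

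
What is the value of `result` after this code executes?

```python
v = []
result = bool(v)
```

v = []; result = False

False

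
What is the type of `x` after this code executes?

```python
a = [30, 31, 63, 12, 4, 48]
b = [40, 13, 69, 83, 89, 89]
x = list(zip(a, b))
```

list(zip()) returns a list of tuples

list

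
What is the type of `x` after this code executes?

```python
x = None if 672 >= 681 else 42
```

672 >= 681 is False, so the else branch is taken

int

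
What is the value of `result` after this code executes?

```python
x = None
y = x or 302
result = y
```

x = None; y = 302; result = 302

302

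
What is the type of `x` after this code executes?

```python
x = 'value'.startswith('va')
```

str.startswith() returns bool

bool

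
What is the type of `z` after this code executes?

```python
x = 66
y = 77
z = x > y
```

Comparison returns bool

bool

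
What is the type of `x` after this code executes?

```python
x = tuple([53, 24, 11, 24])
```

tuple() constructor returns tuple

tuple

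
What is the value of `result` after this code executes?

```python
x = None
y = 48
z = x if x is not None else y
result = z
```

x = None; y = 48; z = 48; result = 48

48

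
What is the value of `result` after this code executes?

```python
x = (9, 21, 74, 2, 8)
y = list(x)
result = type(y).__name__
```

x is tuple; y is list; result = 'list'

'list'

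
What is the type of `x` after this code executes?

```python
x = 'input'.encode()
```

str.encode() returns bytes

bytes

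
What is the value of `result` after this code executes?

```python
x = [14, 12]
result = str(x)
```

x = [14, 12]; result = '[14, 12]'

'[14, 12]'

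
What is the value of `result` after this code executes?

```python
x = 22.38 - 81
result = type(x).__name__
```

x is float; result = 'float'

'float'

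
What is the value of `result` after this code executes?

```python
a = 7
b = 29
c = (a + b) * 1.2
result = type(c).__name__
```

a is int; b is int; c is float; result = 'float'

'float'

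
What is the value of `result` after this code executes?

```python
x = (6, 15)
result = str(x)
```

x = (6, 15); result = '(6, 15)'

'(6, 15)'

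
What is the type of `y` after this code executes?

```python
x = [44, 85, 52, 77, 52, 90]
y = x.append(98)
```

list.append() returns None (mutates in place)

NoneType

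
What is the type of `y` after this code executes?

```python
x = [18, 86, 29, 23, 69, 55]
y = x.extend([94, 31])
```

list.extend() returns None

NoneType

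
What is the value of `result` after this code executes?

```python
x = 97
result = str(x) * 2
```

x = 97; result = '9797'

'9797'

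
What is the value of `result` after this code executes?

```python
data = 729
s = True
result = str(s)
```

data = 729; s = True; result = 'True'

'True'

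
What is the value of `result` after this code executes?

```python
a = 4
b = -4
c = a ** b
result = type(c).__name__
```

a is int; b is int; c is float; result = 'float'

'float'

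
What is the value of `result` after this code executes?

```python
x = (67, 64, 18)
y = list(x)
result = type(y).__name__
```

x is tuple; y is list; result = 'list'

'list'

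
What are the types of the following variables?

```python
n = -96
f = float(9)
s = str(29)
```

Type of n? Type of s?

n is assigned a bare integer (no decimal point), so it is an int; s is assigned the result of calling str(), which returns a str

int, str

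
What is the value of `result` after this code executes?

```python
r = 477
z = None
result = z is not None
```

r = 477; z = None; result = False

False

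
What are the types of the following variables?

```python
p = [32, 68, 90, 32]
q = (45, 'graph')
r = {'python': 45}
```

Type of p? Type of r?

p is assigned a list literal (square brackets); r is assigned a dict literal ({key: value})

list, dict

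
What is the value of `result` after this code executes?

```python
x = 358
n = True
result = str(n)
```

x = 358; n = True; result = 'True'

'True'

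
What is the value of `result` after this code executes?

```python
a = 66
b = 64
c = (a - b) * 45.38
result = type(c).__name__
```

a is int; b is int; c is float; result = 'float'

'float'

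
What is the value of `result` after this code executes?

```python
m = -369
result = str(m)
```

m = -369; result = '-369'

'-369'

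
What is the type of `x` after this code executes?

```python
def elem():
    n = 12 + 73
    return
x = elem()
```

Bare return returns None

NoneType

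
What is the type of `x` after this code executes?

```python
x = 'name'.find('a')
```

str.find() returns int index

int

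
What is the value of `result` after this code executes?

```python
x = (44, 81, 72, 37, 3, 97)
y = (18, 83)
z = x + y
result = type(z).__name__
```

x is tuple; y is tuple; z is tuple; result = 'tuple'

'tuple'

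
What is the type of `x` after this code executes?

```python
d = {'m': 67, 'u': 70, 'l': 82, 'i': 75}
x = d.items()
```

dict.items() returns dict_items view

dict_items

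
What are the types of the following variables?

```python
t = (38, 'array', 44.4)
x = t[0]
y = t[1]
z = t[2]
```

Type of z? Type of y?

tuple[2] is float; tuple[1] is str

float, str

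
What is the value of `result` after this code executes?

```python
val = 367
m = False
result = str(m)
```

val = 367; m = False; result = 'False'

'False'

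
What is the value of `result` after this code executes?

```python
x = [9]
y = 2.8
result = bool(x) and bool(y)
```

x = [9]; y = 2.8; result = True

True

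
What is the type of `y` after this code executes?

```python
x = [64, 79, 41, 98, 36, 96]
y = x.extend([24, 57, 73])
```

list.extend() returns None

NoneType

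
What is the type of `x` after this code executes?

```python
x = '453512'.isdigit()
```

str.isdigit() returns bool

bool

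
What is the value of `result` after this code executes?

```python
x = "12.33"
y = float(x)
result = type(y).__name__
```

x is str; y is float; result = 'float'

'float'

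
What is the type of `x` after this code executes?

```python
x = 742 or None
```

'or' returns first truthy value

int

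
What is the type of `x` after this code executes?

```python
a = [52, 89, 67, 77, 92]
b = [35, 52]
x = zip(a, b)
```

zip() returns a zip object

zip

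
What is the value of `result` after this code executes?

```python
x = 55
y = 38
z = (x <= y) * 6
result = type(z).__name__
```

x is int; y is int; z is int; result = 'int'

'int'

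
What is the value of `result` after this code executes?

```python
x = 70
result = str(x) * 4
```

x = 70; result = '70707070'

'70707070'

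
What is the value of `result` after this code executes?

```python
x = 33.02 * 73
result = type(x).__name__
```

x is float; result = 'float'

'float'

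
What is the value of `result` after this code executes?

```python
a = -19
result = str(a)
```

a = -19; result = '-19'

'-19'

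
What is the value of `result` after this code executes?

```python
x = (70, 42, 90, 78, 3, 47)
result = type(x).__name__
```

x is tuple; result = 'tuple'

'tuple'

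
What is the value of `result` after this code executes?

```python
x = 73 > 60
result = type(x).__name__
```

x is bool; result = 'bool'

'bool'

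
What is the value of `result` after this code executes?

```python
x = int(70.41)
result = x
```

x = 70; result = 70

70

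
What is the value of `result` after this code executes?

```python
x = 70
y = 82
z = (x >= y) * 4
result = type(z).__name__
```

x is int; y is int; z is int; result = 'int'

'int'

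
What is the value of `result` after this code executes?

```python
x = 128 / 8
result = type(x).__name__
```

x is float; result = 'float'

'float'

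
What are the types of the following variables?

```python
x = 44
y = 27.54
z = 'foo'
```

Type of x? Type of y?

x is assigned a bare integer (no decimal point), so it is an int; y is assigned a number with a decimal point, so it is a float

int, float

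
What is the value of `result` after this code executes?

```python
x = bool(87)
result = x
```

x = True; result = True

True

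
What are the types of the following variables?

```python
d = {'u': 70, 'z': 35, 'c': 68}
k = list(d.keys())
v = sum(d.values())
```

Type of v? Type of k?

sum of ints is int; list() converts to list

int, list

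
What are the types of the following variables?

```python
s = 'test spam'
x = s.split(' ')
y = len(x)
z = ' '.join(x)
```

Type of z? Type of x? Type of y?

str.join() returns str; str.split() returns list; len() returns int

str, list, int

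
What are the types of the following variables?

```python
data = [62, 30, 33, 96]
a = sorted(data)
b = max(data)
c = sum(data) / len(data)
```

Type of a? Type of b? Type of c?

sorted() returns list; max of ints returns int; int / int = float

list, int, float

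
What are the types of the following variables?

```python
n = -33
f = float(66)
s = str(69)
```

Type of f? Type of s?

f is assigned the result of calling float(), which returns a float; s is assigned the result of calling str(), which returns a str

float, str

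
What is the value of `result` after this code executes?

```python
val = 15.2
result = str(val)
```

val = 15.2; result = '15.2'

'15.2'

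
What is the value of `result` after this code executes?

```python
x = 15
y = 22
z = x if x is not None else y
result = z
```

x = 15; y = 22; z = 15; result = 15

15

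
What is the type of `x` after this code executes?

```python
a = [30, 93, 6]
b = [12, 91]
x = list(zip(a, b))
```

list(zip()) returns a list of tuples

list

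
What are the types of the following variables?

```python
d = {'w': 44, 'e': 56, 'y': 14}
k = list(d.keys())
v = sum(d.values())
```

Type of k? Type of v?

list() converts to list; sum of ints is int

list, int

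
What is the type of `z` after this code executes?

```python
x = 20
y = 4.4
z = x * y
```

int * float = float

float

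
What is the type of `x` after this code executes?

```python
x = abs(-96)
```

abs() of int returns int

int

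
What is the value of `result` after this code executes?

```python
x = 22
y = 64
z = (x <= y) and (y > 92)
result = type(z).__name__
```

x is int; y is int; z is bool; result = 'bool'

'bool'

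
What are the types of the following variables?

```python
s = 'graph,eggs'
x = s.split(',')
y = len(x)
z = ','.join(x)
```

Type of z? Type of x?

str.join() returns str; str.split() returns list

str, list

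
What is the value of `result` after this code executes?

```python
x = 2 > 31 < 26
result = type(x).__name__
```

x is bool; result = 'bool'

'bool'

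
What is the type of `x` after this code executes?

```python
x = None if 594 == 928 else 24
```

594 == 928 is False, so the else branch is taken

int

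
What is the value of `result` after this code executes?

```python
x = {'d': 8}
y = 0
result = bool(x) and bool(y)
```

x = {'d': 8}; y = 0; result = False

False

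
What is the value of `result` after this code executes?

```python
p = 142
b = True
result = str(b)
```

p = 142; b = True; result = 'True'

'True'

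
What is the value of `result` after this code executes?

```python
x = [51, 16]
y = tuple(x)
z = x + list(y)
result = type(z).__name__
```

x is list; y is tuple; z is list; result = 'list'

'list'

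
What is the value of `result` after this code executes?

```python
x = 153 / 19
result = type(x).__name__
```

x is float; result = 'float'

'float'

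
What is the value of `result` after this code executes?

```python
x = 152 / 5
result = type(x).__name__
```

x is float; result = 'float'

'float'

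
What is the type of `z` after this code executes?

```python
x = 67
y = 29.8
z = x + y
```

int + float = float

float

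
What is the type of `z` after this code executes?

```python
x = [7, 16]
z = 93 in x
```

'in' operator returns bool

bool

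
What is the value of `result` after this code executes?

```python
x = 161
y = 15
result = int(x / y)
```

x = 161; y = 15; result = 10

10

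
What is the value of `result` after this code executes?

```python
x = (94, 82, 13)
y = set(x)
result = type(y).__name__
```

x is tuple; y is set; result = 'set'

'set'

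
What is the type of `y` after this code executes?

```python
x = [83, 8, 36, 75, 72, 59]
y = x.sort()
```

list.sort() returns None (mutates in place)

NoneType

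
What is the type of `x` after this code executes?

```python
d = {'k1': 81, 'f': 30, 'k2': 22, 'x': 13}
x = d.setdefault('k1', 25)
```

dict.setdefault() returns the (existing or default) value

int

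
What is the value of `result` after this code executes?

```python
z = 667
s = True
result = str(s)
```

z = 667; s = True; result = 'True'

'True'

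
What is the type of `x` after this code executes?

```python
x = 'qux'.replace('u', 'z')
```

str.replace() returns str

str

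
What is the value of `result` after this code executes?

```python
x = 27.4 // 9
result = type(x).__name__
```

x is float; result = 'float'

'float'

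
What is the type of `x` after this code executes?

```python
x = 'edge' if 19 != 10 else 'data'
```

Both branches of conditional are str

str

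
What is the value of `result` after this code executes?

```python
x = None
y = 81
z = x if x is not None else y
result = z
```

x = None; y = 81; z = 81; result = 81

81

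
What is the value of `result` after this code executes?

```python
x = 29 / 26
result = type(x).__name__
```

x is float; result = 'float'

'float'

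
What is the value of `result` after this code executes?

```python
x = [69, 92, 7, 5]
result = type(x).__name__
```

x is list; result = 'list'

'list'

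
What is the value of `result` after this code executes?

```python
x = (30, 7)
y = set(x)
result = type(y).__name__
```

x is tuple; y is set; result = 'set'

'set'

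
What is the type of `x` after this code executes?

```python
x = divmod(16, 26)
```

divmod() returns tuple of (quotient, remainder)

tuple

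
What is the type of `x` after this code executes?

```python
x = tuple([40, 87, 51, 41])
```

tuple() constructor returns tuple

tuple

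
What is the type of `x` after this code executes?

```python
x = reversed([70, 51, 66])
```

reversed() on a list returns list_reverseiterator

list_reverseiterator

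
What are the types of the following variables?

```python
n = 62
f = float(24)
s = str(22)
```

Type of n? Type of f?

n is assigned a bare integer (no decimal point), so it is an int; f is assigned the result of calling float(), which returns a float

int, float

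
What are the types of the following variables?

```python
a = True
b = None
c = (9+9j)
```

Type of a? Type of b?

a is assigned the constant True, which has type bool; b is assigned None, whose type is NoneType

bool, NoneType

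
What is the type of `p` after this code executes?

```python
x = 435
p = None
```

None has type NoneType

NoneType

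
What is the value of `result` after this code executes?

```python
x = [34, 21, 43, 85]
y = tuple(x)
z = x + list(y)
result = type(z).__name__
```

x is list; y is tuple; z is list; result = 'list'

'list'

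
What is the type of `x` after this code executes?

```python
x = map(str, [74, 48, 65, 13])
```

map() returns a map object

map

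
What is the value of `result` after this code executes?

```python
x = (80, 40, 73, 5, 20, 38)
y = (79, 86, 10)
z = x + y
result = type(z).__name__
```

x is tuple; y is tuple; z is tuple; result = 'tuple'

'tuple'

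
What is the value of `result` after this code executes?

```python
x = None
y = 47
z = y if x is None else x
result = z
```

x = None; y = 47; z = 47; result = 47

47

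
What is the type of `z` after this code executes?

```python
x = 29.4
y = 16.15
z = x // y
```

float // float = float

float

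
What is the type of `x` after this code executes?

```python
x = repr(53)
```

repr() returns str

str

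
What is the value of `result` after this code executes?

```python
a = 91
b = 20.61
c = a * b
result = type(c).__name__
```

a is int; b is float; c is float; result = 'float'

'float'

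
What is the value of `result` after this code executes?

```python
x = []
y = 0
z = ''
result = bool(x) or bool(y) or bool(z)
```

x = []; y = 0; z = ''; result = False

False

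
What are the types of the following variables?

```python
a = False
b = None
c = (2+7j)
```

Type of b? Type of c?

b is assigned None, whose type is NoneType; c is assigned (2+7j), an int plus an imaginary literal (j suffix), which evaluates to complex

NoneType, complex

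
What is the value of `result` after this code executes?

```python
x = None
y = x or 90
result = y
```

x = None; y = 90; result = 90

90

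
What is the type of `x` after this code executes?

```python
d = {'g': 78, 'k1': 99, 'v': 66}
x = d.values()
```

.values() returns dict_values view

dict_values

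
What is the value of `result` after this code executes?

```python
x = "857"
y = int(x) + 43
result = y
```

x = '857'; y = 900; result = 900

900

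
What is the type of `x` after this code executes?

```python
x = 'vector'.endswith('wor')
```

str.endswith() returns bool

bool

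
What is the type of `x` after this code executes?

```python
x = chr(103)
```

chr() returns str (single char)

str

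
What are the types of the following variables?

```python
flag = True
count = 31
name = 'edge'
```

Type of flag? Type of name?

flag is assigned the constant True, which has type bool; name is assigned a quoted string literal, so it is a str

bool, str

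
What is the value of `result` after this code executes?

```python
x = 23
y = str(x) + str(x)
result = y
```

x = 23; y = '2323'; result = '2323'

'2323'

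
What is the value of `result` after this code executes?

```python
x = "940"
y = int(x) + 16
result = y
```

x = '940'; y = 956; result = 956

956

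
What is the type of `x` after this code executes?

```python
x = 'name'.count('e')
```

str.count() returns int

int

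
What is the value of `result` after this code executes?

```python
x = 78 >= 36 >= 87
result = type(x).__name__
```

x is bool; result = 'bool'

'bool'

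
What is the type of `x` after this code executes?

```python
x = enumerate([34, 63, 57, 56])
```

enumerate() returns an enumerate object

enumerate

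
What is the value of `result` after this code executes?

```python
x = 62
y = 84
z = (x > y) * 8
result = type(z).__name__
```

x is int; y is int; z is int; result = 'int'

'int'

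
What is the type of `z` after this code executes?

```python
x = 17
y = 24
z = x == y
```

Equality comparison returns bool

bool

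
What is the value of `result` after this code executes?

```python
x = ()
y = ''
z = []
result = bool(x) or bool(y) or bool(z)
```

x = (); y = ''; z = []; result = False

False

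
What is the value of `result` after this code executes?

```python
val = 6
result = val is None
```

val = 6; result = False

False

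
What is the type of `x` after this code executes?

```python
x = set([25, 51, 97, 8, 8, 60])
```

set() constructor returns set

set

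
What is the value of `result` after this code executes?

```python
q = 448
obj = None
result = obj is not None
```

q = 448; obj = None; result = False

False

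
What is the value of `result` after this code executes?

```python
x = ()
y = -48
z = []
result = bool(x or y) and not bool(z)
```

x = (); y = -48; z = []; result = True

True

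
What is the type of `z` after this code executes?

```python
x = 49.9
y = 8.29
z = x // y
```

float // float = float

float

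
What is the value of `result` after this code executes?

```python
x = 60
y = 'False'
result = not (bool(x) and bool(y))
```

x = 60; y = 'False'; result = False

False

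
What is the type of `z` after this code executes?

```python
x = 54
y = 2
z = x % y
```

int % int = int

int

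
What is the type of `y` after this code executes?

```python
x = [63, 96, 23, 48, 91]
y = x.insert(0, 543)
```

list.insert() returns None

NoneType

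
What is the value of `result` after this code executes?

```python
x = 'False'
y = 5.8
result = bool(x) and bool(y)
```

x = 'False'; y = 5.8; result = True

True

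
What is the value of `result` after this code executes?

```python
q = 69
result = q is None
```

q = 69; result = False

False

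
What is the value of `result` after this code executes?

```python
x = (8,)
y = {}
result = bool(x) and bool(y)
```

x = (8,); y = {}; result = False

False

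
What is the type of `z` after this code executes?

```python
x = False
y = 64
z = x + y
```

bool + int = int (bool is subclass of int)

int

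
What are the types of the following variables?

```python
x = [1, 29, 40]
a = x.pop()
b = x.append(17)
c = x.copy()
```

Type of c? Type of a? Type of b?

copy() returns list; pop() returns element; append() returns None

list, int, NoneType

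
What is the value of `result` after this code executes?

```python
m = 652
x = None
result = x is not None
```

m = 652; x = None; result = False

False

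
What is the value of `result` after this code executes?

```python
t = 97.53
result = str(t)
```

t = 97.53; result = '97.53'

'97.53'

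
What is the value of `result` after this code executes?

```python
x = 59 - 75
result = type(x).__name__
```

x is int; result = 'int'

'int'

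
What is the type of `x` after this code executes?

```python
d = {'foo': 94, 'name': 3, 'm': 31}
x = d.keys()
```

.keys() returns dict_keys view

dict_keys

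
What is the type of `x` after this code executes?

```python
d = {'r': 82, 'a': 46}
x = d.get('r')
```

dict.get() returns value type when found

int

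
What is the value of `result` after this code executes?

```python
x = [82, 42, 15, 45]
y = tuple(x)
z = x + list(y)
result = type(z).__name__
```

x is list; y is tuple; z is list; result = 'list'

'list'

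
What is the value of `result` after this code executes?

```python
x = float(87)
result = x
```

x = 87.0; result = 87.0

87.0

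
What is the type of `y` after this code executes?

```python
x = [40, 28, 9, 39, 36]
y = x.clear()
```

list.clear() returns None

NoneType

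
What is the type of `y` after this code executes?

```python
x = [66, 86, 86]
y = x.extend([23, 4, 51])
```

list.extend() returns None

NoneType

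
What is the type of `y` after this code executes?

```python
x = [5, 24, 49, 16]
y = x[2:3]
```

Slicing a list returns a list

list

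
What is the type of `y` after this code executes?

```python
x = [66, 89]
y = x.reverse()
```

list.reverse() returns None

NoneType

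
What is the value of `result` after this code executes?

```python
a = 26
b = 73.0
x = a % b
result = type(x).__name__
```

a is int; b is float; x is float; result = 'float'

'float'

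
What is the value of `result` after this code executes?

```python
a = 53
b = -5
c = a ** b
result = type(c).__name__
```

a is int; b is int; c is float; result = 'float'

'float'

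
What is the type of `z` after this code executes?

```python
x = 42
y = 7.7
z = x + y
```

int + float = float

float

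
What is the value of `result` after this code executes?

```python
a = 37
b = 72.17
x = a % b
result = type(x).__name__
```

a is int; b is float; x is float; result = 'float'

'float'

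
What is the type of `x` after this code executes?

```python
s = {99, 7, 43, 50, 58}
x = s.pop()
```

Popping from set[int] returns int

int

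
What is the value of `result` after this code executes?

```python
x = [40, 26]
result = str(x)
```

x = [40, 26]; result = '[40, 26]'

'[40, 26]'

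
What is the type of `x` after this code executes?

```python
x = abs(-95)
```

abs() of int returns int

int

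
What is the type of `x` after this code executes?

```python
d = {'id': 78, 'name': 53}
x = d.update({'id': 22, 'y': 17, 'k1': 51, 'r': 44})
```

dict.update() returns None

NoneType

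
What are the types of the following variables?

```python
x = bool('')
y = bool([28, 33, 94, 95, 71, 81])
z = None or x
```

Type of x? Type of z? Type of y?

bool() returns bool; None or bool returns the bool; bool() returns bool

bool, bool, bool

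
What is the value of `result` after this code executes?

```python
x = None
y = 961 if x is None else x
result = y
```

x = None; y = 961; result = 961

961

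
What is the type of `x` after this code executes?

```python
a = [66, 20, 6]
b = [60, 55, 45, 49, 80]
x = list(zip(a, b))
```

list(zip()) returns a list of tuples

list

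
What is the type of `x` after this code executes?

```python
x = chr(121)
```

chr() returns str (single char)

str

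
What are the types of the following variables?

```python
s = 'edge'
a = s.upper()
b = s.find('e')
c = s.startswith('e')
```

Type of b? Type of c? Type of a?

find() returns int; startswith() returns bool; upper() returns str

int, bool, str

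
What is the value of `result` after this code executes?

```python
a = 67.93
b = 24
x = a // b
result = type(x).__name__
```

a is float; b is int; x is float; result = 'float'

'float'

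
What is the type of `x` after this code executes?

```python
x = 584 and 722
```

'and' with truthy values returns last operand (int)

int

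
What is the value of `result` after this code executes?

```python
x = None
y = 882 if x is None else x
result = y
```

x = None; y = 882; result = 882

882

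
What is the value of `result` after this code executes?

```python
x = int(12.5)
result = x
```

x = 12; result = 12

12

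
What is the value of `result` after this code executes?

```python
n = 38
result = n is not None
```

n = 38; result = True

True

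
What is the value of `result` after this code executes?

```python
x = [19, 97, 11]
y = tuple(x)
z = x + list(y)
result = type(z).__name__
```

x is list; y is tuple; z is list; result = 'list'

'list'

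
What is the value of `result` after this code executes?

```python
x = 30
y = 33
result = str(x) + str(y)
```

x = 30; y = 33; result = '3033'

'3033'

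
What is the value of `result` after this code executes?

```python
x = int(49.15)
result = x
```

x = 49; result = 49

49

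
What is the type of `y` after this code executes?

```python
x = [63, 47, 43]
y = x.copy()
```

list.copy() returns list

list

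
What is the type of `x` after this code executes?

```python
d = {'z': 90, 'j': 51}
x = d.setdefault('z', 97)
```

dict.setdefault() returns the (existing or default) value

int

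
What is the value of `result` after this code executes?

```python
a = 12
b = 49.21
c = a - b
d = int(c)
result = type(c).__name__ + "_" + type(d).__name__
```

a is int; b is float; c is float; d is int; result = 'float_int'

'float_int'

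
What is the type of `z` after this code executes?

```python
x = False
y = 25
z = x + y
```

bool + int = int (bool is subclass of int)

int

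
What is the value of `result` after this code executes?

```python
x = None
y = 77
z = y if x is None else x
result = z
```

x = None; y = 77; z = 77; result = 77

77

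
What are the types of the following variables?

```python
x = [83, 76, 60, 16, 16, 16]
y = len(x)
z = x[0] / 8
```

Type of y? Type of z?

len() returns int; int / int = float

int, float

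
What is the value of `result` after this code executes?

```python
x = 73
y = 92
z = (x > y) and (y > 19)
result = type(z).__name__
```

x is int; y is int; z is bool; result = 'bool'

'bool'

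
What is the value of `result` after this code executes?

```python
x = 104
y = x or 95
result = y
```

x = 104; y = 104; result = 104

104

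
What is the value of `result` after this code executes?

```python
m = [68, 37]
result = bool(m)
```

m = [68, 37]; result = True

True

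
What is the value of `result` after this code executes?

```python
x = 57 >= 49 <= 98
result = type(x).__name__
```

x is bool; result = 'bool'

'bool'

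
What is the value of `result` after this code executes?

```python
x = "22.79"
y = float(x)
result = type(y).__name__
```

x is str; y is float; result = 'float'

'float'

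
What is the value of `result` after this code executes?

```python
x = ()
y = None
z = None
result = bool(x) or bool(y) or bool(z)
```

x = (); y = None; z = None; result = False

False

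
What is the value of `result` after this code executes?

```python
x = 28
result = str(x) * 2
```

x = 28; result = '2828'

'2828'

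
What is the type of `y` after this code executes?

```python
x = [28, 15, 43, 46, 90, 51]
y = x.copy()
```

list.copy() returns list

list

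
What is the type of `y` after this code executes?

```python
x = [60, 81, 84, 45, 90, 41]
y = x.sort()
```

list.sort() returns None (mutates in place)

NoneType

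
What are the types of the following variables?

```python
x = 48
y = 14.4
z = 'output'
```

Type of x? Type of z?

x is assigned a bare integer (no decimal point), so it is an int; z is assigned a quoted string literal, so it is a str

int, str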